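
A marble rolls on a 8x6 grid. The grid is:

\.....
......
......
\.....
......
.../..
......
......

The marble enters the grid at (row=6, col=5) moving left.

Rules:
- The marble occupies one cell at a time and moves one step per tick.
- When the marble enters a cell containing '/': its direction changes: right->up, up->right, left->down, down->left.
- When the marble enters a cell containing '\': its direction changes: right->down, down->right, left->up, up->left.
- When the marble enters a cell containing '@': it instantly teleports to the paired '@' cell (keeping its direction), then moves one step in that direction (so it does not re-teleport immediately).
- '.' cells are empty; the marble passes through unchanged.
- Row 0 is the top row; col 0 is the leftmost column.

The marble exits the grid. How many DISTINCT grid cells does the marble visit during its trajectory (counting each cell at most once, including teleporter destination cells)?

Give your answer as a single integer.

Answer: 6

Derivation:
Step 1: enter (6,5), '.' pass, move left to (6,4)
Step 2: enter (6,4), '.' pass, move left to (6,3)
Step 3: enter (6,3), '.' pass, move left to (6,2)
Step 4: enter (6,2), '.' pass, move left to (6,1)
Step 5: enter (6,1), '.' pass, move left to (6,0)
Step 6: enter (6,0), '.' pass, move left to (6,-1)
Step 7: at (6,-1) — EXIT via left edge, pos 6
Distinct cells visited: 6 (path length 6)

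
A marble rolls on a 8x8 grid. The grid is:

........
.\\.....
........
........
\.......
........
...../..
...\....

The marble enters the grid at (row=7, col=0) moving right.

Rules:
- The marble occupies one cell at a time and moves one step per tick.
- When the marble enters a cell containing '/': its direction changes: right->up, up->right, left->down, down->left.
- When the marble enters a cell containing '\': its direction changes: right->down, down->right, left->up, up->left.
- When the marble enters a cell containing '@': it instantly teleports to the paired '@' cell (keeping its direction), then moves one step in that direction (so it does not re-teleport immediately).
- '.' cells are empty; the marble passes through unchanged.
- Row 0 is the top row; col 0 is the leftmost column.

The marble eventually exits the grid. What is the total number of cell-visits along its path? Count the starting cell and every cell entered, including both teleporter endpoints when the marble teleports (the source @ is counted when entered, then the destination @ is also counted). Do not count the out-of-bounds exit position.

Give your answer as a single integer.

Step 1: enter (7,0), '.' pass, move right to (7,1)
Step 2: enter (7,1), '.' pass, move right to (7,2)
Step 3: enter (7,2), '.' pass, move right to (7,3)
Step 4: enter (7,3), '\' deflects right->down, move down to (8,3)
Step 5: at (8,3) — EXIT via bottom edge, pos 3
Path length (cell visits): 4

Answer: 4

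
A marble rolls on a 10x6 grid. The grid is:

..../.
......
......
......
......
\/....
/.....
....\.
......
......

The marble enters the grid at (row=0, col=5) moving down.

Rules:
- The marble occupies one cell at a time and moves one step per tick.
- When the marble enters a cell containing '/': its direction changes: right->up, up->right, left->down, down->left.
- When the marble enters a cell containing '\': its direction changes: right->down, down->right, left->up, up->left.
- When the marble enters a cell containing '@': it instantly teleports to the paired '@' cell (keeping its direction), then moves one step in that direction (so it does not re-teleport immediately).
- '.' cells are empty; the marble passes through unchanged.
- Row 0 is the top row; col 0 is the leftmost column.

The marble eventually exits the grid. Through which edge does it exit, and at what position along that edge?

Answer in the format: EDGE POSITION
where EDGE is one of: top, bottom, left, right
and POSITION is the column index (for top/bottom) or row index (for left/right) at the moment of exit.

Step 1: enter (0,5), '.' pass, move down to (1,5)
Step 2: enter (1,5), '.' pass, move down to (2,5)
Step 3: enter (2,5), '.' pass, move down to (3,5)
Step 4: enter (3,5), '.' pass, move down to (4,5)
Step 5: enter (4,5), '.' pass, move down to (5,5)
Step 6: enter (5,5), '.' pass, move down to (6,5)
Step 7: enter (6,5), '.' pass, move down to (7,5)
Step 8: enter (7,5), '.' pass, move down to (8,5)
Step 9: enter (8,5), '.' pass, move down to (9,5)
Step 10: enter (9,5), '.' pass, move down to (10,5)
Step 11: at (10,5) — EXIT via bottom edge, pos 5

Answer: bottom 5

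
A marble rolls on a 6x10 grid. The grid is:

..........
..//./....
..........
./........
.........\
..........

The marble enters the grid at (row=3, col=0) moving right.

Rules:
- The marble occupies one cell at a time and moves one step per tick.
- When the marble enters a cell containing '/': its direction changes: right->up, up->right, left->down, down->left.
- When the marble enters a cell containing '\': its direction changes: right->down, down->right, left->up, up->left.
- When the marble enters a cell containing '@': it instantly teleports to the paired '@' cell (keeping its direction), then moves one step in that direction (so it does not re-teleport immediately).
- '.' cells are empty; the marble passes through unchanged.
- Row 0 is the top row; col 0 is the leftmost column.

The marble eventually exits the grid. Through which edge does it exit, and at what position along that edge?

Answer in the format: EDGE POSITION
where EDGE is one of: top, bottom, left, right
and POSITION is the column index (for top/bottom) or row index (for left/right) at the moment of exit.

Step 1: enter (3,0), '.' pass, move right to (3,1)
Step 2: enter (3,1), '/' deflects right->up, move up to (2,1)
Step 3: enter (2,1), '.' pass, move up to (1,1)
Step 4: enter (1,1), '.' pass, move up to (0,1)
Step 5: enter (0,1), '.' pass, move up to (-1,1)
Step 6: at (-1,1) — EXIT via top edge, pos 1

Answer: top 1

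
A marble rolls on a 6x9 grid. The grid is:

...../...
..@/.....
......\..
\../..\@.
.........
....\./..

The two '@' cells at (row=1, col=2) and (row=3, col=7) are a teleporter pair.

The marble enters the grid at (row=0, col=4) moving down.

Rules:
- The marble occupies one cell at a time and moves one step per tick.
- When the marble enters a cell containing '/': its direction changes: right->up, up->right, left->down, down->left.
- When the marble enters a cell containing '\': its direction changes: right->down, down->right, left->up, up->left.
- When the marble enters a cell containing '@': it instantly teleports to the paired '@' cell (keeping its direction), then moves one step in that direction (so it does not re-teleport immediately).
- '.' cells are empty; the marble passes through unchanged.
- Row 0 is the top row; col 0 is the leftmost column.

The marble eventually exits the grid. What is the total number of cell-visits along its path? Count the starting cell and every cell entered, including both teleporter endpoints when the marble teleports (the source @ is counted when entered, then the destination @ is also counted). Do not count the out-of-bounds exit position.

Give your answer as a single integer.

Answer: 15

Derivation:
Step 1: enter (0,4), '.' pass, move down to (1,4)
Step 2: enter (1,4), '.' pass, move down to (2,4)
Step 3: enter (2,4), '.' pass, move down to (3,4)
Step 4: enter (3,4), '.' pass, move down to (4,4)
Step 5: enter (4,4), '.' pass, move down to (5,4)
Step 6: enter (5,4), '\' deflects down->right, move right to (5,5)
Step 7: enter (5,5), '.' pass, move right to (5,6)
Step 8: enter (5,6), '/' deflects right->up, move up to (4,6)
Step 9: enter (4,6), '.' pass, move up to (3,6)
Step 10: enter (3,6), '\' deflects up->left, move left to (3,5)
Step 11: enter (3,5), '.' pass, move left to (3,4)
Step 12: enter (3,4), '.' pass, move left to (3,3)
Step 13: enter (3,3), '/' deflects left->down, move down to (4,3)
Step 14: enter (4,3), '.' pass, move down to (5,3)
Step 15: enter (5,3), '.' pass, move down to (6,3)
Step 16: at (6,3) — EXIT via bottom edge, pos 3
Path length (cell visits): 15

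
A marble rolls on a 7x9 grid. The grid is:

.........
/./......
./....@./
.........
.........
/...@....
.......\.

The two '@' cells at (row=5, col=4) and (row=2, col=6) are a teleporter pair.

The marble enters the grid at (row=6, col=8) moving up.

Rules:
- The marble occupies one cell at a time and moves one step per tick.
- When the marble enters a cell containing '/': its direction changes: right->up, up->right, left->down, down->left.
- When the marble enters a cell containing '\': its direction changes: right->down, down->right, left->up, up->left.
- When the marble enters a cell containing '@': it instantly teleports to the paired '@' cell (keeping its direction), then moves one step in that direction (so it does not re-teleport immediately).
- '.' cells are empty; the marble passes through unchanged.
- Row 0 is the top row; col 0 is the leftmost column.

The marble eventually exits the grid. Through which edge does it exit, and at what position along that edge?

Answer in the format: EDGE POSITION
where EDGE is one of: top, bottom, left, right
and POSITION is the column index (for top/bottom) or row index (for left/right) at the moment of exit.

Answer: right 2

Derivation:
Step 1: enter (6,8), '.' pass, move up to (5,8)
Step 2: enter (5,8), '.' pass, move up to (4,8)
Step 3: enter (4,8), '.' pass, move up to (3,8)
Step 4: enter (3,8), '.' pass, move up to (2,8)
Step 5: enter (2,8), '/' deflects up->right, move right to (2,9)
Step 6: at (2,9) — EXIT via right edge, pos 2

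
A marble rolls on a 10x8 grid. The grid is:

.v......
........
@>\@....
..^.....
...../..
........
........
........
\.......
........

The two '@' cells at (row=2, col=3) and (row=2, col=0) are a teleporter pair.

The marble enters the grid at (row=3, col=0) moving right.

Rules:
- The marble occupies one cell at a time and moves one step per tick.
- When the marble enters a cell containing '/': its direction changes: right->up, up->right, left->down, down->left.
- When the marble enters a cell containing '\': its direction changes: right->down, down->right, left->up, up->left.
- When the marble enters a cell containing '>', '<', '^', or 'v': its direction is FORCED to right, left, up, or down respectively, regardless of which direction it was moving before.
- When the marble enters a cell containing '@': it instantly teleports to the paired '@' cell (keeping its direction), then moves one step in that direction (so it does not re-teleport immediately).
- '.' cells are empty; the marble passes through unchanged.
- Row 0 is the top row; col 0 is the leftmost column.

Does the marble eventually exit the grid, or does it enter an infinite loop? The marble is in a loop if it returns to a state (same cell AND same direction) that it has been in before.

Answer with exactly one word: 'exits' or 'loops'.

Step 1: enter (3,0), '.' pass, move right to (3,1)
Step 2: enter (3,1), '.' pass, move right to (3,2)
Step 3: enter (3,2), '^' forces right->up, move up to (2,2)
Step 4: enter (2,2), '\' deflects up->left, move left to (2,1)
Step 5: enter (2,1), '>' forces left->right, move right to (2,2)
Step 6: enter (2,2), '\' deflects right->down, move down to (3,2)
Step 7: enter (3,2), '^' forces down->up, move up to (2,2)
Step 8: at (2,2) dir=up — LOOP DETECTED (seen before)

Answer: loops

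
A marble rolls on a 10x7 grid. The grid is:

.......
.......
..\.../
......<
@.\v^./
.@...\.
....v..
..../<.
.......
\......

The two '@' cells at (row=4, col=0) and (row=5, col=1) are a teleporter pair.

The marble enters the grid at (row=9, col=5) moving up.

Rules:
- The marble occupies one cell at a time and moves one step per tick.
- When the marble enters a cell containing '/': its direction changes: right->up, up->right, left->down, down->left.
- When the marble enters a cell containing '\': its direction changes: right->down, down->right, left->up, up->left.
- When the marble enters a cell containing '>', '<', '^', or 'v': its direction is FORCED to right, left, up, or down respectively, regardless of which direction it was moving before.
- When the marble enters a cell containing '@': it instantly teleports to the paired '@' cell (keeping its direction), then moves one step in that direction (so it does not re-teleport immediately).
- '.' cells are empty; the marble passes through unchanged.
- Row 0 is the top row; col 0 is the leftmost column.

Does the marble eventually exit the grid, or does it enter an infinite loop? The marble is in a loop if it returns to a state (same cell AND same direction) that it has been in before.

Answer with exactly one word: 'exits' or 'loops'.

Answer: exits

Derivation:
Step 1: enter (9,5), '.' pass, move up to (8,5)
Step 2: enter (8,5), '.' pass, move up to (7,5)
Step 3: enter (7,5), '<' forces up->left, move left to (7,4)
Step 4: enter (7,4), '/' deflects left->down, move down to (8,4)
Step 5: enter (8,4), '.' pass, move down to (9,4)
Step 6: enter (9,4), '.' pass, move down to (10,4)
Step 7: at (10,4) — EXIT via bottom edge, pos 4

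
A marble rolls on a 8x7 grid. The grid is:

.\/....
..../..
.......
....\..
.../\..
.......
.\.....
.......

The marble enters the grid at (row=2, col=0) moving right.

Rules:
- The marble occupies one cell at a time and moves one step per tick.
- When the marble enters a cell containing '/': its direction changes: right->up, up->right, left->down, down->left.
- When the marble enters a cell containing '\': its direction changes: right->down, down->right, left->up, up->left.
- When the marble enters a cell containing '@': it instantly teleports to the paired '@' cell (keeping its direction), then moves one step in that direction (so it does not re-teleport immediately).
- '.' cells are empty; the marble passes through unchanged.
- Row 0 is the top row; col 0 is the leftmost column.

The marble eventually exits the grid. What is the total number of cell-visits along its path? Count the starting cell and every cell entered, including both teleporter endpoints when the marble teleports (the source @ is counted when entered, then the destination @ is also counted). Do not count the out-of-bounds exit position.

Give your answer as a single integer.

Step 1: enter (2,0), '.' pass, move right to (2,1)
Step 2: enter (2,1), '.' pass, move right to (2,2)
Step 3: enter (2,2), '.' pass, move right to (2,3)
Step 4: enter (2,3), '.' pass, move right to (2,4)
Step 5: enter (2,4), '.' pass, move right to (2,5)
Step 6: enter (2,5), '.' pass, move right to (2,6)
Step 7: enter (2,6), '.' pass, move right to (2,7)
Step 8: at (2,7) — EXIT via right edge, pos 2
Path length (cell visits): 7

Answer: 7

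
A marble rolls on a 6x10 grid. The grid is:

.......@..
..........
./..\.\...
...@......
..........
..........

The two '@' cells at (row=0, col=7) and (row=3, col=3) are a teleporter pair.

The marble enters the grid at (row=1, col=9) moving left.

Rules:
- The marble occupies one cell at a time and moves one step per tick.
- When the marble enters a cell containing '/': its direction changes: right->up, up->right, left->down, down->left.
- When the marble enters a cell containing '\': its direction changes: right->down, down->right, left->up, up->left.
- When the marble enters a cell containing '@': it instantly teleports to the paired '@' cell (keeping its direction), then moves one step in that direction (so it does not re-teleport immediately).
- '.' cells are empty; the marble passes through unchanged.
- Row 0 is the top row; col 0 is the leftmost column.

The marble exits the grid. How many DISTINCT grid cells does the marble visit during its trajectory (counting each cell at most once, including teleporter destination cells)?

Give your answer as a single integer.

Answer: 10

Derivation:
Step 1: enter (1,9), '.' pass, move left to (1,8)
Step 2: enter (1,8), '.' pass, move left to (1,7)
Step 3: enter (1,7), '.' pass, move left to (1,6)
Step 4: enter (1,6), '.' pass, move left to (1,5)
Step 5: enter (1,5), '.' pass, move left to (1,4)
Step 6: enter (1,4), '.' pass, move left to (1,3)
Step 7: enter (1,3), '.' pass, move left to (1,2)
Step 8: enter (1,2), '.' pass, move left to (1,1)
Step 9: enter (1,1), '.' pass, move left to (1,0)
Step 10: enter (1,0), '.' pass, move left to (1,-1)
Step 11: at (1,-1) — EXIT via left edge, pos 1
Distinct cells visited: 10 (path length 10)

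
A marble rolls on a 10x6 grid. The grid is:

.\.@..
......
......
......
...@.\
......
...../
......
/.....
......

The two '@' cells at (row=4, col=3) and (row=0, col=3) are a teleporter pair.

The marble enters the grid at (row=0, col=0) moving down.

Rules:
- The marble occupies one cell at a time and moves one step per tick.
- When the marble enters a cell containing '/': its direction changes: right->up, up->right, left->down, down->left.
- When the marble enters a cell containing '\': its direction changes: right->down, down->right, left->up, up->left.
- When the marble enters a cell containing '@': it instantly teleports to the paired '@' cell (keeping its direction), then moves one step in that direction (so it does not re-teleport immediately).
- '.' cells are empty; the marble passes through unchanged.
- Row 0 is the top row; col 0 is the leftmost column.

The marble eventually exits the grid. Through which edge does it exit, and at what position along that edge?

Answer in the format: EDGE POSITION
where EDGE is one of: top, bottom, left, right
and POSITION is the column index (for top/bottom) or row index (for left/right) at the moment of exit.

Answer: left 8

Derivation:
Step 1: enter (0,0), '.' pass, move down to (1,0)
Step 2: enter (1,0), '.' pass, move down to (2,0)
Step 3: enter (2,0), '.' pass, move down to (3,0)
Step 4: enter (3,0), '.' pass, move down to (4,0)
Step 5: enter (4,0), '.' pass, move down to (5,0)
Step 6: enter (5,0), '.' pass, move down to (6,0)
Step 7: enter (6,0), '.' pass, move down to (7,0)
Step 8: enter (7,0), '.' pass, move down to (8,0)
Step 9: enter (8,0), '/' deflects down->left, move left to (8,-1)
Step 10: at (8,-1) — EXIT via left edge, pos 8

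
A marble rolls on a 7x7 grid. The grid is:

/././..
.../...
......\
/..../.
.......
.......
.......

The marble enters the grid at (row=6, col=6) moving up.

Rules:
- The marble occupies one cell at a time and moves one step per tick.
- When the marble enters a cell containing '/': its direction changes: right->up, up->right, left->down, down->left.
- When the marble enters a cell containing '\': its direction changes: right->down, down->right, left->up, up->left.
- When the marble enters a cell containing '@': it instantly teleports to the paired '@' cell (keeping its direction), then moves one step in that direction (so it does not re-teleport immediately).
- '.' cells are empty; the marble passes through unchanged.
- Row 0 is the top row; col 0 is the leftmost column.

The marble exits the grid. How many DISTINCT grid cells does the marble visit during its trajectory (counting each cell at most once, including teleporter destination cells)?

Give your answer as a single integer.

Step 1: enter (6,6), '.' pass, move up to (5,6)
Step 2: enter (5,6), '.' pass, move up to (4,6)
Step 3: enter (4,6), '.' pass, move up to (3,6)
Step 4: enter (3,6), '.' pass, move up to (2,6)
Step 5: enter (2,6), '\' deflects up->left, move left to (2,5)
Step 6: enter (2,5), '.' pass, move left to (2,4)
Step 7: enter (2,4), '.' pass, move left to (2,3)
Step 8: enter (2,3), '.' pass, move left to (2,2)
Step 9: enter (2,2), '.' pass, move left to (2,1)
Step 10: enter (2,1), '.' pass, move left to (2,0)
Step 11: enter (2,0), '.' pass, move left to (2,-1)
Step 12: at (2,-1) — EXIT via left edge, pos 2
Distinct cells visited: 11 (path length 11)

Answer: 11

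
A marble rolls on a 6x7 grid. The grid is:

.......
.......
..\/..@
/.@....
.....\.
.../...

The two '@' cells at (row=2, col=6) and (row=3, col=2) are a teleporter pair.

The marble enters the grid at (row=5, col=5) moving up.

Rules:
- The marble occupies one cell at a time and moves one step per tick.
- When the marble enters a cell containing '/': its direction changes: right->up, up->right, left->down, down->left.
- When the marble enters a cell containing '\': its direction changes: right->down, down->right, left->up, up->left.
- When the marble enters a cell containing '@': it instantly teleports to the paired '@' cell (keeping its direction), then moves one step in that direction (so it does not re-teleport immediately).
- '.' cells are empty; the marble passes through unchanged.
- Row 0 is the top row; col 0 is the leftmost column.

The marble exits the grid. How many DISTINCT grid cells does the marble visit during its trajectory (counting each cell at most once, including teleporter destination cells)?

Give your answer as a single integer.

Step 1: enter (5,5), '.' pass, move up to (4,5)
Step 2: enter (4,5), '\' deflects up->left, move left to (4,4)
Step 3: enter (4,4), '.' pass, move left to (4,3)
Step 4: enter (4,3), '.' pass, move left to (4,2)
Step 5: enter (4,2), '.' pass, move left to (4,1)
Step 6: enter (4,1), '.' pass, move left to (4,0)
Step 7: enter (4,0), '.' pass, move left to (4,-1)
Step 8: at (4,-1) — EXIT via left edge, pos 4
Distinct cells visited: 7 (path length 7)

Answer: 7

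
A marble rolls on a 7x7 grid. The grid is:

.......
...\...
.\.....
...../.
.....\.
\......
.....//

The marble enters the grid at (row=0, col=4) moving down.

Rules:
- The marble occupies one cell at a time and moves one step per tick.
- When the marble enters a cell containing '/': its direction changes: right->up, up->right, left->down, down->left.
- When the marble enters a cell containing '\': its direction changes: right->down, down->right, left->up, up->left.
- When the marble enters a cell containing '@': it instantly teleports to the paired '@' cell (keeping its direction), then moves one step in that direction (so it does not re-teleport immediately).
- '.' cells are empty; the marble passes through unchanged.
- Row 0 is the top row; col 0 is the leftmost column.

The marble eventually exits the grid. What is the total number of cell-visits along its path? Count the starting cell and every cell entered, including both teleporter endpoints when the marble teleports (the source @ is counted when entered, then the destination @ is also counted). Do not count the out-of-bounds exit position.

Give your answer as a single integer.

Step 1: enter (0,4), '.' pass, move down to (1,4)
Step 2: enter (1,4), '.' pass, move down to (2,4)
Step 3: enter (2,4), '.' pass, move down to (3,4)
Step 4: enter (3,4), '.' pass, move down to (4,4)
Step 5: enter (4,4), '.' pass, move down to (5,4)
Step 6: enter (5,4), '.' pass, move down to (6,4)
Step 7: enter (6,4), '.' pass, move down to (7,4)
Step 8: at (7,4) — EXIT via bottom edge, pos 4
Path length (cell visits): 7

Answer: 7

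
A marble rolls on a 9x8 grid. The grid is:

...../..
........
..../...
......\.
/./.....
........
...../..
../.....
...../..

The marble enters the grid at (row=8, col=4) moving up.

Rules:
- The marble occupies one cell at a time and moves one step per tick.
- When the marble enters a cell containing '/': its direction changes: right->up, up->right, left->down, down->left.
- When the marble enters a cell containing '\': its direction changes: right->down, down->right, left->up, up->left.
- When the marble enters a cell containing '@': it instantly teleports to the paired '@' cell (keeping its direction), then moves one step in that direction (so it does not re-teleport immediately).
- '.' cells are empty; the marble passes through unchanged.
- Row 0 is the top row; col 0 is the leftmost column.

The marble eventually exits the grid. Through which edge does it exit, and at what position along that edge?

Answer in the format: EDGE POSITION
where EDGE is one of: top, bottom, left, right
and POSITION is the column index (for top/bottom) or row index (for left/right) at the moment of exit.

Step 1: enter (8,4), '.' pass, move up to (7,4)
Step 2: enter (7,4), '.' pass, move up to (6,4)
Step 3: enter (6,4), '.' pass, move up to (5,4)
Step 4: enter (5,4), '.' pass, move up to (4,4)
Step 5: enter (4,4), '.' pass, move up to (3,4)
Step 6: enter (3,4), '.' pass, move up to (2,4)
Step 7: enter (2,4), '/' deflects up->right, move right to (2,5)
Step 8: enter (2,5), '.' pass, move right to (2,6)
Step 9: enter (2,6), '.' pass, move right to (2,7)
Step 10: enter (2,7), '.' pass, move right to (2,8)
Step 11: at (2,8) — EXIT via right edge, pos 2

Answer: right 2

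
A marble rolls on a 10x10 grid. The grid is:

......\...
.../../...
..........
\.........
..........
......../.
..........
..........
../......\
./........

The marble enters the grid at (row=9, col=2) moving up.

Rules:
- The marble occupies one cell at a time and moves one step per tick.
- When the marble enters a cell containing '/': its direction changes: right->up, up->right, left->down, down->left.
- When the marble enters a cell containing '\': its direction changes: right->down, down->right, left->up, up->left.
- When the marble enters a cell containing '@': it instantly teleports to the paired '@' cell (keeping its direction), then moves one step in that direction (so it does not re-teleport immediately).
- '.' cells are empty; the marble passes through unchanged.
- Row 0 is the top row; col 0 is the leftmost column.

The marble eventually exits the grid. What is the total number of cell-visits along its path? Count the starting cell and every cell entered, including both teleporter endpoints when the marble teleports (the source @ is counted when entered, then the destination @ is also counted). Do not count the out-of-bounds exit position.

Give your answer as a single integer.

Answer: 10

Derivation:
Step 1: enter (9,2), '.' pass, move up to (8,2)
Step 2: enter (8,2), '/' deflects up->right, move right to (8,3)
Step 3: enter (8,3), '.' pass, move right to (8,4)
Step 4: enter (8,4), '.' pass, move right to (8,5)
Step 5: enter (8,5), '.' pass, move right to (8,6)
Step 6: enter (8,6), '.' pass, move right to (8,7)
Step 7: enter (8,7), '.' pass, move right to (8,8)
Step 8: enter (8,8), '.' pass, move right to (8,9)
Step 9: enter (8,9), '\' deflects right->down, move down to (9,9)
Step 10: enter (9,9), '.' pass, move down to (10,9)
Step 11: at (10,9) — EXIT via bottom edge, pos 9
Path length (cell visits): 10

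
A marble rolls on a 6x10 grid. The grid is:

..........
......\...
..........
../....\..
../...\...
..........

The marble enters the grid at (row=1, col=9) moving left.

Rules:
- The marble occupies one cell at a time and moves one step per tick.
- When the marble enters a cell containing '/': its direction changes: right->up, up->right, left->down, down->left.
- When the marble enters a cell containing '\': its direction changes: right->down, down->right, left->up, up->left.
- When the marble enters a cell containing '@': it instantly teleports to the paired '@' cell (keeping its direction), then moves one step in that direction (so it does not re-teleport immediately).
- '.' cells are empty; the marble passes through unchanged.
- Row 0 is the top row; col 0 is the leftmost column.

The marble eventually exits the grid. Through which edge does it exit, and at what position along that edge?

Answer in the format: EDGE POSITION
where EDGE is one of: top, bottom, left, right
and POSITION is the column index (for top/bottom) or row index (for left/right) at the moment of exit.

Step 1: enter (1,9), '.' pass, move left to (1,8)
Step 2: enter (1,8), '.' pass, move left to (1,7)
Step 3: enter (1,7), '.' pass, move left to (1,6)
Step 4: enter (1,6), '\' deflects left->up, move up to (0,6)
Step 5: enter (0,6), '.' pass, move up to (-1,6)
Step 6: at (-1,6) — EXIT via top edge, pos 6

Answer: top 6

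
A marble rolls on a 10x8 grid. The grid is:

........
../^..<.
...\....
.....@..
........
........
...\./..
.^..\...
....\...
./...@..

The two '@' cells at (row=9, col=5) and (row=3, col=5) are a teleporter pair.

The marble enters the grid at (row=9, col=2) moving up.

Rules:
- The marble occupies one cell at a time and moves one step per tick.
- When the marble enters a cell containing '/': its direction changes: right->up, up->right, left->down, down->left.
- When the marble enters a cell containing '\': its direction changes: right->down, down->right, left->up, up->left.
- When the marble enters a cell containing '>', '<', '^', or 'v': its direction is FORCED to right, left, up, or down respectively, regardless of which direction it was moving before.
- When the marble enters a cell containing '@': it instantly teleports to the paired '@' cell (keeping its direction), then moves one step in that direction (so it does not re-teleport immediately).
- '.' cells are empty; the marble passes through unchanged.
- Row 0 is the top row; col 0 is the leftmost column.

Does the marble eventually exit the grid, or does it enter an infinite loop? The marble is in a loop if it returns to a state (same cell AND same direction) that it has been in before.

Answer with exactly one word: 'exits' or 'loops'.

Answer: exits

Derivation:
Step 1: enter (9,2), '.' pass, move up to (8,2)
Step 2: enter (8,2), '.' pass, move up to (7,2)
Step 3: enter (7,2), '.' pass, move up to (6,2)
Step 4: enter (6,2), '.' pass, move up to (5,2)
Step 5: enter (5,2), '.' pass, move up to (4,2)
Step 6: enter (4,2), '.' pass, move up to (3,2)
Step 7: enter (3,2), '.' pass, move up to (2,2)
Step 8: enter (2,2), '.' pass, move up to (1,2)
Step 9: enter (1,2), '/' deflects up->right, move right to (1,3)
Step 10: enter (1,3), '^' forces right->up, move up to (0,3)
Step 11: enter (0,3), '.' pass, move up to (-1,3)
Step 12: at (-1,3) — EXIT via top edge, pos 3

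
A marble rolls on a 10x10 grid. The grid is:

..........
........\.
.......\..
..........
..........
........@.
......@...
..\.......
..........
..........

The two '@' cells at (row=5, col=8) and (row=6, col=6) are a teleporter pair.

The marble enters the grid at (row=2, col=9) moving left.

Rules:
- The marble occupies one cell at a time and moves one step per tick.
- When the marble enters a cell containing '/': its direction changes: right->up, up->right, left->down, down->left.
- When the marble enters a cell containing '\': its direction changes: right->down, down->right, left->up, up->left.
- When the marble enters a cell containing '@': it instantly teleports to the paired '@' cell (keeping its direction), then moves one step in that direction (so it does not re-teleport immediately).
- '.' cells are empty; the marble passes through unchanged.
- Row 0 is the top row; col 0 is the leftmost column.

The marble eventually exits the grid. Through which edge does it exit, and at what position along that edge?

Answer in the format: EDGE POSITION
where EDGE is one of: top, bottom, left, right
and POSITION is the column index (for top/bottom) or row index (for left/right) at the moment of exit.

Answer: top 7

Derivation:
Step 1: enter (2,9), '.' pass, move left to (2,8)
Step 2: enter (2,8), '.' pass, move left to (2,7)
Step 3: enter (2,7), '\' deflects left->up, move up to (1,7)
Step 4: enter (1,7), '.' pass, move up to (0,7)
Step 5: enter (0,7), '.' pass, move up to (-1,7)
Step 6: at (-1,7) — EXIT via top edge, pos 7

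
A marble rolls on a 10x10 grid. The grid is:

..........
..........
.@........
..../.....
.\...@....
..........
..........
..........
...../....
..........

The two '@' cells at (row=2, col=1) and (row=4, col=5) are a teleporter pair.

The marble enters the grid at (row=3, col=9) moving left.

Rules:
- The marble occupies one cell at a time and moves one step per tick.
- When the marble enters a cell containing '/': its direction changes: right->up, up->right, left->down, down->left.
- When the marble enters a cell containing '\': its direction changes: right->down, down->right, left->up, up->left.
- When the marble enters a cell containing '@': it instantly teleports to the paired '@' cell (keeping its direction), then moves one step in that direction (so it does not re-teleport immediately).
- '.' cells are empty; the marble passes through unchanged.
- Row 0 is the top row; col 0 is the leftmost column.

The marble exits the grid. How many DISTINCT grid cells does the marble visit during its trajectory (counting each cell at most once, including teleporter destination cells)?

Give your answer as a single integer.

Answer: 12

Derivation:
Step 1: enter (3,9), '.' pass, move left to (3,8)
Step 2: enter (3,8), '.' pass, move left to (3,7)
Step 3: enter (3,7), '.' pass, move left to (3,6)
Step 4: enter (3,6), '.' pass, move left to (3,5)
Step 5: enter (3,5), '.' pass, move left to (3,4)
Step 6: enter (3,4), '/' deflects left->down, move down to (4,4)
Step 7: enter (4,4), '.' pass, move down to (5,4)
Step 8: enter (5,4), '.' pass, move down to (6,4)
Step 9: enter (6,4), '.' pass, move down to (7,4)
Step 10: enter (7,4), '.' pass, move down to (8,4)
Step 11: enter (8,4), '.' pass, move down to (9,4)
Step 12: enter (9,4), '.' pass, move down to (10,4)
Step 13: at (10,4) — EXIT via bottom edge, pos 4
Distinct cells visited: 12 (path length 12)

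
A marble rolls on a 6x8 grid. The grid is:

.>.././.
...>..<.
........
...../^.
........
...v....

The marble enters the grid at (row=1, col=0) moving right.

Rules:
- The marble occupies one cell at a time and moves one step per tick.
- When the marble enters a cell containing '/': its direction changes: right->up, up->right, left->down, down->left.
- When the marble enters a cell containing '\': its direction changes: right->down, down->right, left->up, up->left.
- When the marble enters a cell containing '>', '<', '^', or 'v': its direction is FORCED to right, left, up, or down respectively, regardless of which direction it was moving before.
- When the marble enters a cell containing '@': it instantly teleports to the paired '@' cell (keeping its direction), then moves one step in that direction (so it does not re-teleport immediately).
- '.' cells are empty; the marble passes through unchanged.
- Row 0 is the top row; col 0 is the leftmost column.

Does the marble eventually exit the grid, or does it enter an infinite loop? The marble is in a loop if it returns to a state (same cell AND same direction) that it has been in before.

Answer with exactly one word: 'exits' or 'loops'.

Answer: loops

Derivation:
Step 1: enter (1,0), '.' pass, move right to (1,1)
Step 2: enter (1,1), '.' pass, move right to (1,2)
Step 3: enter (1,2), '.' pass, move right to (1,3)
Step 4: enter (1,3), '>' forces right->right, move right to (1,4)
Step 5: enter (1,4), '.' pass, move right to (1,5)
Step 6: enter (1,5), '.' pass, move right to (1,6)
Step 7: enter (1,6), '<' forces right->left, move left to (1,5)
Step 8: enter (1,5), '.' pass, move left to (1,4)
Step 9: enter (1,4), '.' pass, move left to (1,3)
Step 10: enter (1,3), '>' forces left->right, move right to (1,4)
Step 11: at (1,4) dir=right — LOOP DETECTED (seen before)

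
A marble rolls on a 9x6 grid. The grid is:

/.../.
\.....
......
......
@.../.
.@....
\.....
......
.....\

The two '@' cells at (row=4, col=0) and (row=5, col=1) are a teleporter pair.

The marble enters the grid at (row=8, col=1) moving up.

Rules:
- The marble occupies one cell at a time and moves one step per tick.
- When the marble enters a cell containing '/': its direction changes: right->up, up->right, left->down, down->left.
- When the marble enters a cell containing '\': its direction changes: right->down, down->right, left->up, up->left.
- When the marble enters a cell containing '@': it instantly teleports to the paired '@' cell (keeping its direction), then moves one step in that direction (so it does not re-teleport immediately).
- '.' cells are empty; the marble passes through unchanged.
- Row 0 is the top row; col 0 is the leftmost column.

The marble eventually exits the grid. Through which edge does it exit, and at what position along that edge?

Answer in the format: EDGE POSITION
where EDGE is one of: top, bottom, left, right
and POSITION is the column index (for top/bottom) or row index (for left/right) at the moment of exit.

Answer: left 1

Derivation:
Step 1: enter (8,1), '.' pass, move up to (7,1)
Step 2: enter (7,1), '.' pass, move up to (6,1)
Step 3: enter (6,1), '.' pass, move up to (5,1)
Step 4: enter (5,1), '@' teleport (5,1)->(4,0), also enter (4,0), move up to (3,0)
Step 5: enter (3,0), '.' pass, move up to (2,0)
Step 6: enter (2,0), '.' pass, move up to (1,0)
Step 7: enter (1,0), '\' deflects up->left, move left to (1,-1)
Step 8: at (1,-1) — EXIT via left edge, pos 1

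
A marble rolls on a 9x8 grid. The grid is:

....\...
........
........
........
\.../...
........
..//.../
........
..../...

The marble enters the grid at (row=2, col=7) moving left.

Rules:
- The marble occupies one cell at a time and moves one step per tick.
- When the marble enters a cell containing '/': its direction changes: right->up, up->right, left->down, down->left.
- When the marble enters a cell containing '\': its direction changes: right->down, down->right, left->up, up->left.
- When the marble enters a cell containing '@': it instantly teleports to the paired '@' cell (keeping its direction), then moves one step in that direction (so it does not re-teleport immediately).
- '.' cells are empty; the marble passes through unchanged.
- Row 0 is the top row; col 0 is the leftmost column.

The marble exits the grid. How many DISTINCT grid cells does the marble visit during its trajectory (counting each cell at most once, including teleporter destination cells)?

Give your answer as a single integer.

Answer: 8

Derivation:
Step 1: enter (2,7), '.' pass, move left to (2,6)
Step 2: enter (2,6), '.' pass, move left to (2,5)
Step 3: enter (2,5), '.' pass, move left to (2,4)
Step 4: enter (2,4), '.' pass, move left to (2,3)
Step 5: enter (2,3), '.' pass, move left to (2,2)
Step 6: enter (2,2), '.' pass, move left to (2,1)
Step 7: enter (2,1), '.' pass, move left to (2,0)
Step 8: enter (2,0), '.' pass, move left to (2,-1)
Step 9: at (2,-1) — EXIT via left edge, pos 2
Distinct cells visited: 8 (path length 8)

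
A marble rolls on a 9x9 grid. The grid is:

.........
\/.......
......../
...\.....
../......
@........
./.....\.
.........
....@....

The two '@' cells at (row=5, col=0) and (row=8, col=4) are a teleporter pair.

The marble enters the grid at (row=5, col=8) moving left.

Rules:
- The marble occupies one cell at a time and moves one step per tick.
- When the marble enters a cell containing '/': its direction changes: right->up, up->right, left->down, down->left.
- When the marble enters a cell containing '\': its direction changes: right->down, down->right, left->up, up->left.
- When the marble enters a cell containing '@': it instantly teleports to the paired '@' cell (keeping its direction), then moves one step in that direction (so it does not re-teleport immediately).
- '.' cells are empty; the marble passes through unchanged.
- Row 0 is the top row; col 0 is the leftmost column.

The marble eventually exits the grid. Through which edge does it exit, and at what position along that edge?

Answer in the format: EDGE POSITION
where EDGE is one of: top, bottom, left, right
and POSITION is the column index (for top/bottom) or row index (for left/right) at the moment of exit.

Step 1: enter (5,8), '.' pass, move left to (5,7)
Step 2: enter (5,7), '.' pass, move left to (5,6)
Step 3: enter (5,6), '.' pass, move left to (5,5)
Step 4: enter (5,5), '.' pass, move left to (5,4)
Step 5: enter (5,4), '.' pass, move left to (5,3)
Step 6: enter (5,3), '.' pass, move left to (5,2)
Step 7: enter (5,2), '.' pass, move left to (5,1)
Step 8: enter (5,1), '.' pass, move left to (5,0)
Step 9: enter (5,0), '@' teleport (5,0)->(8,4), also enter (8,4), move left to (8,3)
Step 10: enter (8,3), '.' pass, move left to (8,2)
Step 11: enter (8,2), '.' pass, move left to (8,1)
Step 12: enter (8,1), '.' pass, move left to (8,0)
Step 13: enter (8,0), '.' pass, move left to (8,-1)
Step 14: at (8,-1) — EXIT via left edge, pos 8

Answer: left 8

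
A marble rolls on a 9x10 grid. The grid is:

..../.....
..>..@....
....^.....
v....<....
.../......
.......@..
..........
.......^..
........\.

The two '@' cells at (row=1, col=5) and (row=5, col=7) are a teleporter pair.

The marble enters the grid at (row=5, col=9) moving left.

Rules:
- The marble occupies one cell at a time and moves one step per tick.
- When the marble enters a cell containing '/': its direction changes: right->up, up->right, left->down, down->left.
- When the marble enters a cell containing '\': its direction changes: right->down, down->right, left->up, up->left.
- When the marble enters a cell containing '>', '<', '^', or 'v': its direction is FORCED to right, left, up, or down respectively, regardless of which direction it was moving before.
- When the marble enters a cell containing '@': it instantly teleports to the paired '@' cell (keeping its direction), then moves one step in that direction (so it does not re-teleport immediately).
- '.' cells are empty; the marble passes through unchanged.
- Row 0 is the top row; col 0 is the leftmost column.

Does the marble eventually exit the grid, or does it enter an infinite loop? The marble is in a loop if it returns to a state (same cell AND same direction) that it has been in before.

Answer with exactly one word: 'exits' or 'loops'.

Answer: exits

Derivation:
Step 1: enter (5,9), '.' pass, move left to (5,8)
Step 2: enter (5,8), '.' pass, move left to (5,7)
Step 3: enter (5,7), '@' teleport (5,7)->(1,5), also enter (1,5), move left to (1,4)
Step 4: enter (1,4), '.' pass, move left to (1,3)
Step 5: enter (1,3), '.' pass, move left to (1,2)
Step 6: enter (1,2), '>' forces left->right, move right to (1,3)
Step 7: enter (1,3), '.' pass, move right to (1,4)
Step 8: enter (1,4), '.' pass, move right to (1,5)
Step 9: enter (1,5), '@' teleport (1,5)->(5,7), also enter (5,7), move right to (5,8)
Step 10: enter (5,8), '.' pass, move right to (5,9)
Step 11: enter (5,9), '.' pass, move right to (5,10)
Step 12: at (5,10) — EXIT via right edge, pos 5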